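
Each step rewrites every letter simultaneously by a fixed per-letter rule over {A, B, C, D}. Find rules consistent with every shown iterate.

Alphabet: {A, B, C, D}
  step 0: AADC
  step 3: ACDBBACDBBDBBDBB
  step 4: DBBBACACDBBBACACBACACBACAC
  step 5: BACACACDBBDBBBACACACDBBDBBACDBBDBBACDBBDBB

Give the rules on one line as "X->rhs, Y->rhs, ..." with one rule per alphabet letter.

A->DB, B->AC, C->B, D->B

  step 4 ⇒ step 5: DBBBACACDBBBACACBACACBACAC ⇒ B·AC·AC·AC·DB·B·DB·B·B·AC·AC·AC·DB·B·DB·B·AC·DB·B·DB·B·AC·DB·B·DB·B
    A ↦ DB
    B ↦ AC
    C ↦ B
    D ↦ B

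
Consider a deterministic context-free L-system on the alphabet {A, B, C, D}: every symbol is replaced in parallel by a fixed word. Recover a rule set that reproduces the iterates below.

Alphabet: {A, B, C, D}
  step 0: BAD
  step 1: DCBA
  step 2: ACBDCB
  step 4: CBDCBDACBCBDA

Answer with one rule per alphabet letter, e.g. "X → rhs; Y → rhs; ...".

A->CB, B->D, C->CB, D->A

  step 1 ⇒ step 2: DCBA ⇒ A·CB·D·CB
    A ↦ CB
    B ↦ D
    C ↦ CB
    D ↦ A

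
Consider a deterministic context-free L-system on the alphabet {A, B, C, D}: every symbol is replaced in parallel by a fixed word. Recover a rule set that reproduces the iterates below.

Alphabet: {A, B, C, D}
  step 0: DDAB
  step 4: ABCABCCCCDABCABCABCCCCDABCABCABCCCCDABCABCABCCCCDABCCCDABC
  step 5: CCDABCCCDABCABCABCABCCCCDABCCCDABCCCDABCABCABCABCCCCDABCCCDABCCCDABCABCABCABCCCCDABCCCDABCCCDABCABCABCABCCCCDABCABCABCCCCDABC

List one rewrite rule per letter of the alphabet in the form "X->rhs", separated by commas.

  step 4 ⇒ step 5: ABCABCCCCDABCABCABCCCCDABCABCABCCCCDABCABCABCCCCDABCCCDABC ⇒ CC·D·ABC·CC·D·ABC·ABC·ABC·ABC·C·CC·D·ABC·CC·D·ABC·CC·D·ABC·ABC·ABC·ABC·C·CC·D·ABC·CC·D·ABC·CC·D·ABC·ABC·ABC·ABC·C·CC·D·ABC·CC·D·ABC·CC·D·ABC·ABC·ABC·ABC·C·CC·D·ABC·ABC·ABC·C·CC·D·ABC
    A ↦ CC
    B ↦ D
    C ↦ ABC
    D ↦ C

A->CC, B->D, C->ABC, D->C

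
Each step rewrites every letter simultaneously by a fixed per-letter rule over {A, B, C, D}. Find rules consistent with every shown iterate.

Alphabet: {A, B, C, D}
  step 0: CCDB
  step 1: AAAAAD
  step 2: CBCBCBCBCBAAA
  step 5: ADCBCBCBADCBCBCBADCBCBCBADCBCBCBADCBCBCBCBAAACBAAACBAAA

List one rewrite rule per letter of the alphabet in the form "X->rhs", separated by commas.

A->CB, B->D, C->A, D->AAA

  step 1 ⇒ step 2: AAAAAD ⇒ CB·CB·CB·CB·CB·AAA
    A ↦ CB
    D ↦ AAA
  step 0 ⇒ step 1: CCDB ⇒ A·A·AAA·D
    B ↦ D
  step 0 ⇒ step 1: CCDB ⇒ A·A·AAA·D
    C ↦ A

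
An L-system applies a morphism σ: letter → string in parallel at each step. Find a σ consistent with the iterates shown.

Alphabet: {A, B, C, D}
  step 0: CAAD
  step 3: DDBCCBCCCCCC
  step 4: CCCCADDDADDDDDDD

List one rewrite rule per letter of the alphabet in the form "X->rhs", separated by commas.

A->B, B->AD, C->D, D->CC

  step 3 ⇒ step 4: DDBCCBCCCCCC ⇒ CC·CC·AD·D·D·AD·D·D·D·D·D·D
    B ↦ AD
    C ↦ D
    D ↦ CC
    A ↦ B  (constrained at step 0)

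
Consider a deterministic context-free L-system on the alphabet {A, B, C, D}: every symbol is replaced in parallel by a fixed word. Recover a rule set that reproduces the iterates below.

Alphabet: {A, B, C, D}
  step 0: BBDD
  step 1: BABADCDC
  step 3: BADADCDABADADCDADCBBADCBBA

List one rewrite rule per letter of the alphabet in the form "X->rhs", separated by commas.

  step 0 ⇒ step 1: BBDD ⇒ BA·BA·DC·DC
    B ↦ BA
    D ↦ DC
    A ↦ DA  (constrained at step 1)
    C ↦ B  (constrained at step 1)

A->DA, B->BA, C->B, D->DC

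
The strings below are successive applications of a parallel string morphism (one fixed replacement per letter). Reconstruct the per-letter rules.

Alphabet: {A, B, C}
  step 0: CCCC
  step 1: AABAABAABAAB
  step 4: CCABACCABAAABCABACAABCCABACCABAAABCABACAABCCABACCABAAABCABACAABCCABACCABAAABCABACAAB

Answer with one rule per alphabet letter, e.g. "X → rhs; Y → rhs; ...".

  step 0 ⇒ step 1: CCCC ⇒ AAB·AAB·AAB·AAB
    C ↦ AAB
    A ↦ C  (constrained at step 1)
    B ↦ ABA  (constrained at step 1)

A->C, B->ABA, C->AAB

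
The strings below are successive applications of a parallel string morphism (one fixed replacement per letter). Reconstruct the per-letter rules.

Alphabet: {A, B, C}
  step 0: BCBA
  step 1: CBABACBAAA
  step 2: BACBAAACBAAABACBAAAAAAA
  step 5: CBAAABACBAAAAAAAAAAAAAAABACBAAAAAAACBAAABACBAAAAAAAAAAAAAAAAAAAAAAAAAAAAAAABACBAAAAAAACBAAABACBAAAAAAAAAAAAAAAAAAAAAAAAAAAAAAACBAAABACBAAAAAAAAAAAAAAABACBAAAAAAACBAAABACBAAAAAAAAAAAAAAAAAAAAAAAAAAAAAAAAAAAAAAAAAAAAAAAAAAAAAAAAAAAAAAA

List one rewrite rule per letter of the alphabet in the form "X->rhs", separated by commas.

  step 1 ⇒ step 2: CBABACBAAA ⇒ BA·CBA·AA·CBA·AA·BA·CBA·AA·AA·AA
    A ↦ AA
    B ↦ CBA
    C ↦ BA

A->AA, B->CBA, C->BA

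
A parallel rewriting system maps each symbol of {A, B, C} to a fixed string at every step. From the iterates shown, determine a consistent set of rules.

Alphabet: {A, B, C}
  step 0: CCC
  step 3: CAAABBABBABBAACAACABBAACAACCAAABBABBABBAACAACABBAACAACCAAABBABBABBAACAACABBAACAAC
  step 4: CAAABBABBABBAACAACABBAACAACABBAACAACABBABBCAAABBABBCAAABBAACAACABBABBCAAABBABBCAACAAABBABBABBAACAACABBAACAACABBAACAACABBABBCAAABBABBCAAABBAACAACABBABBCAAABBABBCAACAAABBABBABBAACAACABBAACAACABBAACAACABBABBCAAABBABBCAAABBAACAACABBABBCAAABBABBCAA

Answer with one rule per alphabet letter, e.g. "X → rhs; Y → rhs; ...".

  step 3 ⇒ step 4: CAAABBABBABBAACAACABBAACAACCAAABBABBABBAACAACABBAACAACCAAABBABBABBAACAACABBAACAAC ⇒ CAA·ABB·ABB·ABB·AAC·AAC·ABB·AAC·AAC·ABB·AAC·AAC·ABB·ABB·CAA·ABB·ABB·CAA·ABB·AAC·AAC·ABB·ABB·CAA·ABB·ABB·CAA·CAA·ABB·ABB·ABB·AAC·AAC·ABB·AAC·AAC·ABB·AAC·AAC·ABB·ABB·CAA·ABB·ABB·CAA·ABB·AAC·AAC·ABB·ABB·CAA·ABB·ABB·CAA·CAA·ABB·ABB·ABB·AAC·AAC·ABB·AAC·AAC·ABB·AAC·AAC·ABB·ABB·CAA·ABB·ABB·CAA·ABB·AAC·AAC·ABB·ABB·CAA·ABB·ABB·CAA
    A ↦ ABB
    B ↦ AAC
    C ↦ CAA

A->ABB, B->AAC, C->CAA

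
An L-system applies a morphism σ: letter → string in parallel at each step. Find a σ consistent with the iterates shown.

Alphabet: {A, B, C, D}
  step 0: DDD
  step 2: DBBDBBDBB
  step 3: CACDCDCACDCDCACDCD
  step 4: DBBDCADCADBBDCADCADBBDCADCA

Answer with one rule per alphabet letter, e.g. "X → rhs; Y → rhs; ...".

A->BB, B->CD, C->D, D->CA

  step 3 ⇒ step 4: CACDCDCACDCDCACDCD ⇒ D·BB·D·CA·D·CA·D·BB·D·CA·D·CA·D·BB·D·CA·D·CA
    A ↦ BB
    C ↦ D
    D ↦ CA
  step 2 ⇒ step 3: DBBDBBDBB ⇒ CA·CD·CD·CA·CD·CD·CA·CD·CD
    B ↦ CD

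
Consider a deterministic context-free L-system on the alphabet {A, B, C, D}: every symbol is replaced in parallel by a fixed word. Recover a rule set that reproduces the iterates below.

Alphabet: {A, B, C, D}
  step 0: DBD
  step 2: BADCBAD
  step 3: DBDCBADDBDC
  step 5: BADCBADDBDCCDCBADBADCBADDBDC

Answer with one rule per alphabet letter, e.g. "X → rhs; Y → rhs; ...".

  step 2 ⇒ step 3: BADCBAD ⇒ D·BD·C·BAD·D·BD·C
    A ↦ BD
    B ↦ D
    C ↦ BAD
    D ↦ C

A->BD, B->D, C->BAD, D->C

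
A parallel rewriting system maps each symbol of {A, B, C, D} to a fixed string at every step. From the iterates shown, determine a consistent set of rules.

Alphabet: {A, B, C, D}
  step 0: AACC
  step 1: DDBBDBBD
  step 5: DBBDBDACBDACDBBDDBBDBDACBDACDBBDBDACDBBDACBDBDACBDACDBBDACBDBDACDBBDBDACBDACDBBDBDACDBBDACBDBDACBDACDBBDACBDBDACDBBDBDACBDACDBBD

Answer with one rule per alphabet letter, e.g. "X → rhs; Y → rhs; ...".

A->D, B->BD, C->BBD, D->AC

  step 0 ⇒ step 1: AACC ⇒ D·D·BBD·BBD
    A ↦ D
    C ↦ BBD
    B ↦ BD  (constrained at step 1)
    D ↦ AC  (constrained at step 1)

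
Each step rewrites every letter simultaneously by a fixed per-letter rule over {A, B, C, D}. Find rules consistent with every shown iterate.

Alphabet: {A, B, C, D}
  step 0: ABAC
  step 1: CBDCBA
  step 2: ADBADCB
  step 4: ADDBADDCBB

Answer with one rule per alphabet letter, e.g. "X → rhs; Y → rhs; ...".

A->CB, B->D, C->A, D->B

  step 1 ⇒ step 2: CBDCBA ⇒ A·D·B·A·D·CB
    A ↦ CB
    B ↦ D
    C ↦ A
    D ↦ B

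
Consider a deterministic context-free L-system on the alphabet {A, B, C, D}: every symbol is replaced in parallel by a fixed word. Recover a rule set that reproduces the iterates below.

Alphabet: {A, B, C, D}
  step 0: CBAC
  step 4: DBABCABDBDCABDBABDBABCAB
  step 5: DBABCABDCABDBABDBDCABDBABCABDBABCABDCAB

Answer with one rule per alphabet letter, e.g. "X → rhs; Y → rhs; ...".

A->C, B->AB, C->D, D->DB

  step 4 ⇒ step 5: DBABCABDBDCABDBABDBABCAB ⇒ DB·AB·C·AB·D·C·AB·DB·AB·DB·D·C·AB·DB·AB·C·AB·DB·AB·C·AB·D·C·AB
    A ↦ C
    B ↦ AB
    C ↦ D
    D ↦ DB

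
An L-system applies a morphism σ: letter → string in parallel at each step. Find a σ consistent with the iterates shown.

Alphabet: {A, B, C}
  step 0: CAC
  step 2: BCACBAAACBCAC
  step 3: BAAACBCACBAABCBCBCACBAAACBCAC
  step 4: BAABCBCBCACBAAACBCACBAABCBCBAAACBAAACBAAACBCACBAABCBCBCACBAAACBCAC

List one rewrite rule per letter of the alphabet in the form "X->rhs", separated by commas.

  step 3 ⇒ step 4: BAAACBCACBAABCBCBCACBAAACBCAC ⇒ BAA·BC·BC·BC·AC·BAA·AC·BC·AC·BAA·BC·BC·BAA·AC·BAA·AC·BAA·AC·BC·AC·BAA·BC·BC·BC·AC·BAA·AC·BC·AC
    A ↦ BC
    B ↦ BAA
    C ↦ AC

A->BC, B->BAA, C->AC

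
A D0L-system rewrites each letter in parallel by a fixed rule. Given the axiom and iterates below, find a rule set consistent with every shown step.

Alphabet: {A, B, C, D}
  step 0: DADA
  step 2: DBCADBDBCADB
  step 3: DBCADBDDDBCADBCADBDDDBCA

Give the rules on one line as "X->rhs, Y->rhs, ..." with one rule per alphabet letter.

A->D, B->CA, C->DBD, D->DB

  step 2 ⇒ step 3: DBCADBDBCADB ⇒ DB·CA·DBD·D·DB·CA·DB·CA·DBD·D·DB·CA
    A ↦ D
    B ↦ CA
    C ↦ DBD
    D ↦ DB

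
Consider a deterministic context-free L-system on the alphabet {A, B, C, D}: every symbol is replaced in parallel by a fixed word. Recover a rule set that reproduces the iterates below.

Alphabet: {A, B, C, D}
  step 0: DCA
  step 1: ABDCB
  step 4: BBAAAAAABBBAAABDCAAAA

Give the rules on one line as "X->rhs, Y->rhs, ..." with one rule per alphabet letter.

A->B, B->AA, C->DC, D->AB

  step 0 ⇒ step 1: DCA ⇒ AB·DC·B
    A ↦ B
    C ↦ DC
    D ↦ AB
    B ↦ AA  (constrained at step 1)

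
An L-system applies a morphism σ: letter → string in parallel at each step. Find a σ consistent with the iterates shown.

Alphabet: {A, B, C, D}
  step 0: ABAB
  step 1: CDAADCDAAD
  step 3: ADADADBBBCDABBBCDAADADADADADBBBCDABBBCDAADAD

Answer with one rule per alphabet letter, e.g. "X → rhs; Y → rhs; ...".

  step 0 ⇒ step 1: ABAB ⇒ CDA·AD·CDA·AD
    A ↦ CDA
    B ↦ AD
    C ↦ B  (constrained at step 1)
    D ↦ BB  (constrained at step 1)

A->CDA, B->AD, C->B, D->BB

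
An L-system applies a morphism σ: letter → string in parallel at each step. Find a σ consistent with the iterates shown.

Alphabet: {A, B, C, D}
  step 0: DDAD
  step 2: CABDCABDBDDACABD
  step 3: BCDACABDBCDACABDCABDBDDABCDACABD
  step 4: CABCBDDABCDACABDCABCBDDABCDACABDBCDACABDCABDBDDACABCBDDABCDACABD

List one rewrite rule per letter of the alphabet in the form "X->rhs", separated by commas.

  step 3 ⇒ step 4: BCDACABDBCDACABDCABDBDDABCDACABD ⇒ CA·BC·BD·DA·BC·DA·CA·BD·CA·BC·BD·DA·BC·DA·CA·BD·BC·DA·CA·BD·CA·BD·BD·DA·CA·BC·BD·DA·BC·DA·CA·BD
    A ↦ DA
    B ↦ CA
    C ↦ BC
    D ↦ BD

A->DA, B->CA, C->BC, D->BD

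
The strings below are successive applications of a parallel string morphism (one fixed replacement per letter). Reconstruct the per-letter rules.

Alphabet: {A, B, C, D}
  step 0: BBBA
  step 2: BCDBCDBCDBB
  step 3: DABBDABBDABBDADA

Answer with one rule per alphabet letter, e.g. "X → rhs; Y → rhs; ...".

A->CD, B->DA, C->B, D->B

  step 2 ⇒ step 3: BCDBCDBCDBB ⇒ DA·B·B·DA·B·B·DA·B·B·DA·DA
    B ↦ DA
    C ↦ B
    D ↦ B
    A ↦ CD  (constrained at step 0)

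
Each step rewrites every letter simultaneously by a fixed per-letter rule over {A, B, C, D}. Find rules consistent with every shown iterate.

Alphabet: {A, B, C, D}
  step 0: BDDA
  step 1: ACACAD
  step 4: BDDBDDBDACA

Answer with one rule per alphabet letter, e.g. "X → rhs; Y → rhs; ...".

  step 0 ⇒ step 1: BDDA ⇒ A·CA·CA·D
    A ↦ D
    B ↦ A
    D ↦ CA
    C ↦ B  (constrained at step 1)

A->D, B->A, C->B, D->CA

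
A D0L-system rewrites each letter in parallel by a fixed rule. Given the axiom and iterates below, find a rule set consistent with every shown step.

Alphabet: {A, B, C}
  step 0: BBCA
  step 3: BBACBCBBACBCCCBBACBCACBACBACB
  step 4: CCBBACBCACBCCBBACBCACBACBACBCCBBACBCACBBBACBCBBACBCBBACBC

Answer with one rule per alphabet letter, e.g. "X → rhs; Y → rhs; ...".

A->BB, B->C, C->ACB

  step 3 ⇒ step 4: BBACBCBBACBCCCBBACBCACBACBACB ⇒ C·C·BB·ACB·C·ACB·C·C·BB·ACB·C·ACB·ACB·ACB·C·C·BB·ACB·C·ACB·BB·ACB·C·BB·ACB·C·BB·ACB·C
    A ↦ BB
    B ↦ C
    C ↦ ACB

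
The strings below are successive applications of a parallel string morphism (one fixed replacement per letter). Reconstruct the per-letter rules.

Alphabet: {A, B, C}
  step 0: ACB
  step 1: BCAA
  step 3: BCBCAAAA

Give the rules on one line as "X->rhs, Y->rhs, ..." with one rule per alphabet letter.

A->BC, B->A, C->A

  step 0 ⇒ step 1: ACB ⇒ BC·A·A
    A ↦ BC
    B ↦ A
    C ↦ A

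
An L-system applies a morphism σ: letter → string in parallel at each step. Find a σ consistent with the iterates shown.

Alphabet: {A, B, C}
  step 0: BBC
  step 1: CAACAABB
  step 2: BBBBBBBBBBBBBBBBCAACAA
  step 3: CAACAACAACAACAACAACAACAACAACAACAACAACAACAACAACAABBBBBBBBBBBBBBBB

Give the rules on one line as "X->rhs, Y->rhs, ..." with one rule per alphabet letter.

  step 2 ⇒ step 3: BBBBBBBBBBBBBBBBCAACAA ⇒ CAA·CAA·CAA·CAA·CAA·CAA·CAA·CAA·CAA·CAA·CAA·CAA·CAA·CAA·CAA·CAA·BB·BBB·BBB·BB·BBB·BBB
    A ↦ BBB
    B ↦ CAA
    C ↦ BB

A->BBB, B->CAA, C->BB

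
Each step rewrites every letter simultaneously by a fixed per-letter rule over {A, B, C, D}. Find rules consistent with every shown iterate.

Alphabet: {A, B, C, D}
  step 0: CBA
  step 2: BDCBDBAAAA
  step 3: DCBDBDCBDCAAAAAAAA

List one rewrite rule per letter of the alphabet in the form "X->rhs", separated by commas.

  step 2 ⇒ step 3: BDCBDBAAAA ⇒ DC·B·DB·DC·B·DC·AA·AA·AA·AA
    A ↦ AA
    B ↦ DC
    C ↦ DB
    D ↦ B

A->AA, B->DC, C->DB, D->B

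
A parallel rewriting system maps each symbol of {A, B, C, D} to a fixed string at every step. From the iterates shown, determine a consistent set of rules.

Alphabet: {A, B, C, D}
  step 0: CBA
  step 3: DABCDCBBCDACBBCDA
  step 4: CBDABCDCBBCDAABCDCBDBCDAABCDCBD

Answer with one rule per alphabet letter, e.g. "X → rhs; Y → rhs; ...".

  step 3 ⇒ step 4: DABCDCBBCDACBBCDA ⇒ CB·D·A·BCD·CB·BCD·A·A·BCD·CB·D·BCD·A·A·BCD·CB·D
    A ↦ D
    B ↦ A
    C ↦ BCD
    D ↦ CB

A->D, B->A, C->BCD, D->CB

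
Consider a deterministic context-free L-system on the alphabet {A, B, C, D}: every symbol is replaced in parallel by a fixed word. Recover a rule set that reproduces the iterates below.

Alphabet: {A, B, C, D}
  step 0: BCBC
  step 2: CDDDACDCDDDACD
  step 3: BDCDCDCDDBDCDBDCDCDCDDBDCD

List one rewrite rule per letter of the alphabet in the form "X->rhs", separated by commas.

  step 2 ⇒ step 3: CDDDACDCDDDACD ⇒ BD·CD·CD·CD·D·BD·CD·BD·CD·CD·CD·D·BD·CD
    A ↦ D
    C ↦ BD
    D ↦ CD
    B ↦ DA  (constrained at step 0)

A->D, B->DA, C->BD, D->CD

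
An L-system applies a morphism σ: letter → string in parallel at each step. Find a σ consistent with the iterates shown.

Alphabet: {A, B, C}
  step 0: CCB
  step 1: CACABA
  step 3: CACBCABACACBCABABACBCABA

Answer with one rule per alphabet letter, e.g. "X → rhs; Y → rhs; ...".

  step 0 ⇒ step 1: CCB ⇒ CA·CA·BA
    B ↦ BA
    C ↦ CA
    A ↦ CB  (constrained at step 1)

A->CB, B->BA, C->CA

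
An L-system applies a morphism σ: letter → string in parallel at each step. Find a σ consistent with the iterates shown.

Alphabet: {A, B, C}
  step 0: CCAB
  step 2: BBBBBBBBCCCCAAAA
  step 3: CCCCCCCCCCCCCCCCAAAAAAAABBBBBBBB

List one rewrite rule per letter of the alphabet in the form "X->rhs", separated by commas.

A->BB, B->CC, C->AA

  step 2 ⇒ step 3: BBBBBBBBCCCCAAAA ⇒ CC·CC·CC·CC·CC·CC·CC·CC·AA·AA·AA·AA·BB·BB·BB·BB
    A ↦ BB
    B ↦ CC
    C ↦ AA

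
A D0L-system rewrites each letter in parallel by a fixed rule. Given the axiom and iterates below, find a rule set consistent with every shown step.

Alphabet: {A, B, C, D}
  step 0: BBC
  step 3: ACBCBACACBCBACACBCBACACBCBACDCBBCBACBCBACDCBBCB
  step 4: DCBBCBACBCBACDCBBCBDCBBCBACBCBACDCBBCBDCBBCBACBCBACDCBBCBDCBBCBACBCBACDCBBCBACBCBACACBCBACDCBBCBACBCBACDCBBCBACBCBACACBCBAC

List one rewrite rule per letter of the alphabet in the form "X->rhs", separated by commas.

A->DCB, B->AC, C->BCB, D->AC

  step 3 ⇒ step 4: ACBCBACACBCBACACBCBACACBCBACDCBBCBACBCBACDCBBCB ⇒ DCB·BCB·AC·BCB·AC·DCB·BCB·DCB·BCB·AC·BCB·AC·DCB·BCB·DCB·BCB·AC·BCB·AC·DCB·BCB·DCB·BCB·AC·BCB·AC·DCB·BCB·AC·BCB·AC·AC·BCB·AC·DCB·BCB·AC·BCB·AC·DCB·BCB·AC·BCB·AC·AC·BCB·AC
    A ↦ DCB
    B ↦ AC
    C ↦ BCB
    D ↦ AC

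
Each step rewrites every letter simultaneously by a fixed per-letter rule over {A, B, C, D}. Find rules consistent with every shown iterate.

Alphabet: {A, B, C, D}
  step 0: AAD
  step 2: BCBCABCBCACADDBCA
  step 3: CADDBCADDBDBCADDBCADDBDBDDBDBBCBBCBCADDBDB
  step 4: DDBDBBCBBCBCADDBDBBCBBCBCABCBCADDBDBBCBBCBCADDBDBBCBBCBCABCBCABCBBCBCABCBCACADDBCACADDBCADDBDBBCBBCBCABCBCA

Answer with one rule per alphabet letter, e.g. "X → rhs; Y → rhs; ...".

  step 3 ⇒ step 4: CADDBCADDBDBCADDBCADDBDBDDBDBBCBBCBCADDBDB ⇒ DDB·DB·BCB·BCB·CA·DDB·DB·BCB·BCB·CA·BCB·CA·DDB·DB·BCB·BCB·CA·DDB·DB·BCB·BCB·CA·BCB·CA·BCB·BCB·CA·BCB·CA·CA·DDB·CA·CA·DDB·CA·DDB·DB·BCB·BCB·CA·BCB·CA
    A ↦ DB
    B ↦ CA
    C ↦ DDB
    D ↦ BCB

A->DB, B->CA, C->DDB, D->BCB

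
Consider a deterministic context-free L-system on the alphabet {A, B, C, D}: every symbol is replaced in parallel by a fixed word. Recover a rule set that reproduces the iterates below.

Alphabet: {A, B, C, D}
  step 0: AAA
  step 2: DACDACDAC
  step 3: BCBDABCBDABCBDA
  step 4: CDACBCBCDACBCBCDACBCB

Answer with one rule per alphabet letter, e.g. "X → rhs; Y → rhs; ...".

  step 3 ⇒ step 4: BCBDABCBDABCBDA ⇒ C·DA·C·B·CB·C·DA·C·B·CB·C·DA·C·B·CB
    A ↦ CB
    B ↦ C
    C ↦ DA
    D ↦ B

A->CB, B->C, C->DA, D->B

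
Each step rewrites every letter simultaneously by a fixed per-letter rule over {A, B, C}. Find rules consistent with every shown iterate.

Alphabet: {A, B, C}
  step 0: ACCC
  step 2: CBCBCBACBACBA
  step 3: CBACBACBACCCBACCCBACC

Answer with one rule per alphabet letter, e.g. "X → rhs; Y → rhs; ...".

  step 2 ⇒ step 3: CBCBCBACBACBA ⇒ CB·A·CB·A·CB·A·CC·CB·A·CC·CB·A·CC
    A ↦ CC
    B ↦ A
    C ↦ CB

A->CC, B->A, C->CB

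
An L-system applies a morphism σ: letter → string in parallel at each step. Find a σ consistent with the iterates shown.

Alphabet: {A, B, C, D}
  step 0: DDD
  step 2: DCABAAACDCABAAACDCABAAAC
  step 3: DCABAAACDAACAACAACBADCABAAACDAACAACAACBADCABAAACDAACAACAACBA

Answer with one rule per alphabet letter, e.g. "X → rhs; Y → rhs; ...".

A->AAC, B->D, C->BA, D->DCA

  step 2 ⇒ step 3: DCABAAACDCABAAACDCABAAAC ⇒ DCA·BA·AAC·D·AAC·AAC·AAC·BA·DCA·BA·AAC·D·AAC·AAC·AAC·BA·DCA·BA·AAC·D·AAC·AAC·AAC·BA
    A ↦ AAC
    B ↦ D
    C ↦ BA
    D ↦ DCA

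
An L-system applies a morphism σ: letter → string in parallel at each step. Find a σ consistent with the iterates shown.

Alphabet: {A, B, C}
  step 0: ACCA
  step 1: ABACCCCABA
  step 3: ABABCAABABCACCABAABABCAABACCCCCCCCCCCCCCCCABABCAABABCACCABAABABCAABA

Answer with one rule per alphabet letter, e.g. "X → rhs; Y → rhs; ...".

  step 0 ⇒ step 1: ACCA ⇒ ABA·CC·CC·ABA
    A ↦ ABA
    C ↦ CC
    B ↦ BCA  (constrained at step 1)

A->ABA, B->BCA, C->CC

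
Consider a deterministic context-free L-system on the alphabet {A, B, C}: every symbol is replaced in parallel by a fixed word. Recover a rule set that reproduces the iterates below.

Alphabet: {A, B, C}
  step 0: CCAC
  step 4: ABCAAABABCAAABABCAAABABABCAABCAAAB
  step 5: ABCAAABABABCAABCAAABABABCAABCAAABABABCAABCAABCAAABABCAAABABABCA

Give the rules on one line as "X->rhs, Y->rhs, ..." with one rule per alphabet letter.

  step 4 ⇒ step 5: ABCAAABABCAAABABCAAABABABCAABCAAAB ⇒ AB·CA·A·AB·AB·AB·CA·AB·CA·A·AB·AB·AB·CA·AB·CA·A·AB·AB·AB·CA·AB·CA·AB·CA·A·AB·AB·CA·A·AB·AB·AB·CA
    A ↦ AB
    B ↦ CA
    C ↦ A

A->AB, B->CA, C->A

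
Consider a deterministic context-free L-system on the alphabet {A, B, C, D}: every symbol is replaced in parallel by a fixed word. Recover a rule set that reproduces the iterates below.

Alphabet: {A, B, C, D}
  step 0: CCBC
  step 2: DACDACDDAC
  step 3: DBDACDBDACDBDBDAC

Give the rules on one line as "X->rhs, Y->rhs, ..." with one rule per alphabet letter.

  step 2 ⇒ step 3: DACDACDDAC ⇒ DB·D·AC·DB·D·AC·DB·DB·D·AC
    A ↦ D
    C ↦ AC
    D ↦ DB
    B ↦ A  (constrained at step 0)

A->D, B->A, C->AC, D->DB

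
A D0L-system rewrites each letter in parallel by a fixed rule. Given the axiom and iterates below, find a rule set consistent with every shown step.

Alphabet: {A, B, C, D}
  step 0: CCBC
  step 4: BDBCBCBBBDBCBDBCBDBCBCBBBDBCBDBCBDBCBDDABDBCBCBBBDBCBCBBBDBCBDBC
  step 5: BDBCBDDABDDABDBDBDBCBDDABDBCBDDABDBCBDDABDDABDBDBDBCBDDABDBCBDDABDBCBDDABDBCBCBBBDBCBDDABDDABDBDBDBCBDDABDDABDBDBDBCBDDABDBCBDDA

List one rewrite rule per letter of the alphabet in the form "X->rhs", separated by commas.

A->BB, B->BD, C->DA, D->BC

  step 4 ⇒ step 5: BDBCBCBBBDBCBDBCBDBCBCBBBDBCBDBCBDBCBDDABDBCBCBBBDBCBCBBBDBCBDBC ⇒ BD·BC·BD·DA·BD·DA·BD·BD·BD·BC·BD·DA·BD·BC·BD·DA·BD·BC·BD·DA·BD·DA·BD·BD·BD·BC·BD·DA·BD·BC·BD·DA·BD·BC·BD·DA·BD·BC·BC·BB·BD·BC·BD·DA·BD·DA·BD·BD·BD·BC·BD·DA·BD·DA·BD·BD·BD·BC·BD·DA·BD·BC·BD·DA
    A ↦ BB
    B ↦ BD
    C ↦ DA
    D ↦ BC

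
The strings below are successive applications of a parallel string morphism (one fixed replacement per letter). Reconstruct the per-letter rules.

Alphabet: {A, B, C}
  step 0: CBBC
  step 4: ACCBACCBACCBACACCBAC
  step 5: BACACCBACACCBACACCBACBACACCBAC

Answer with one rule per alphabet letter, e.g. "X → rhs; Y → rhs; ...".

A->B, B->C, C->AC

  step 4 ⇒ step 5: ACCBACCBACCBACACCBAC ⇒ B·AC·AC·C·B·AC·AC·C·B·AC·AC·C·B·AC·B·AC·AC·C·B·AC
    A ↦ B
    B ↦ C
    C ↦ AC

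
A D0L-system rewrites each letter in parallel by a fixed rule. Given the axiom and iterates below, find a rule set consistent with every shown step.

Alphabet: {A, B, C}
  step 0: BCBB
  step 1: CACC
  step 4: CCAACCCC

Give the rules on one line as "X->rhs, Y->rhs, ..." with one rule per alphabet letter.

  step 0 ⇒ step 1: BCBB ⇒ C·A·C·C
    B ↦ C
    C ↦ A
    A ↦ BB  (constrained at step 1)

A->BB, B->C, C->A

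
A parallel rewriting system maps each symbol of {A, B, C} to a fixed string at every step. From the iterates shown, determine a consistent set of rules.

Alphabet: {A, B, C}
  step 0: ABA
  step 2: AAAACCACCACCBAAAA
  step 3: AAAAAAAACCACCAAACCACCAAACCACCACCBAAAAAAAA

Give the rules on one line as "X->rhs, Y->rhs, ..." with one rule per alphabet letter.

A->AA, B->CCB, C->CCA

  step 2 ⇒ step 3: AAAACCACCACCBAAAA ⇒ AA·AA·AA·AA·CCA·CCA·AA·CCA·CCA·AA·CCA·CCA·CCB·AA·AA·AA·AA
    A ↦ AA
    B ↦ CCB
    C ↦ CCA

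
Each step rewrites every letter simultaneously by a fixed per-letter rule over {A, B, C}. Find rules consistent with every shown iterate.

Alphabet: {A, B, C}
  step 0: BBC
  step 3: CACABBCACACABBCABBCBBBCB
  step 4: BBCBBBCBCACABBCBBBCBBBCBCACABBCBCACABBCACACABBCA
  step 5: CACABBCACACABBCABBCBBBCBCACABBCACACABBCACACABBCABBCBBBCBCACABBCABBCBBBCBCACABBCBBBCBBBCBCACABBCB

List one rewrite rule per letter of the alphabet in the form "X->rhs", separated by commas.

  step 4 ⇒ step 5: BBCBBBCBCACABBCBBBCBBBCBCACABBCBCACABBCACACABBCA ⇒ CA·CA·BB·CA·CA·CA·BB·CA·BB·CB·BB·CB·CA·CA·BB·CA·CA·CA·BB·CA·CA·CA·BB·CA·BB·CB·BB·CB·CA·CA·BB·CA·BB·CB·BB·CB·CA·CA·BB·CB·BB·CB·BB·CB·CA·CA·BB·CB
    A ↦ CB
    B ↦ CA
    C ↦ BB

A->CB, B->CA, C->BB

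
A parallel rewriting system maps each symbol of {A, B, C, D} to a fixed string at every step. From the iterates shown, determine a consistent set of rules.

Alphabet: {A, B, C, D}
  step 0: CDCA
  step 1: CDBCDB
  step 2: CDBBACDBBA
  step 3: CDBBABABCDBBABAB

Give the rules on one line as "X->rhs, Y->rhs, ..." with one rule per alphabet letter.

  step 2 ⇒ step 3: CDBBACDBBA ⇒ CD·B·BA·BA·B·CD·B·BA·BA·B
    A ↦ B
    B ↦ BA
    C ↦ CD
    D ↦ B

A->B, B->BA, C->CD, D->B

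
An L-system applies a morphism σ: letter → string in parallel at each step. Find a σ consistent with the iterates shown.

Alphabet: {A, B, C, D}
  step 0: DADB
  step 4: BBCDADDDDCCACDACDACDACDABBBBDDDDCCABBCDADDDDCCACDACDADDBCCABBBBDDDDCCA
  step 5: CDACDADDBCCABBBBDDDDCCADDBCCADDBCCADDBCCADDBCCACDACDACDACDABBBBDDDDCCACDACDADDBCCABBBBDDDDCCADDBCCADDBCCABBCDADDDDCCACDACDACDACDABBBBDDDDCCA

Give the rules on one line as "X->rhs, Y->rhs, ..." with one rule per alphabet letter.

A->CCA, B->CDA, C->DD, D->B

  step 4 ⇒ step 5: BBCDADDDDCCACDACDACDACDABBBBDDDDCCABBCDADDDDCCACDACDADDBCCABBBBDDDDCCA ⇒ CDA·CDA·DD·B·CCA·B·B·B·B·DD·DD·CCA·DD·B·CCA·DD·B·CCA·DD·B·CCA·DD·B·CCA·CDA·CDA·CDA·CDA·B·B·B·B·DD·DD·CCA·CDA·CDA·DD·B·CCA·B·B·B·B·DD·DD·CCA·DD·B·CCA·DD·B·CCA·B·B·CDA·DD·DD·CCA·CDA·CDA·CDA·CDA·B·B·B·B·DD·DD·CCA
    A ↦ CCA
    B ↦ CDA
    C ↦ DD
    D ↦ B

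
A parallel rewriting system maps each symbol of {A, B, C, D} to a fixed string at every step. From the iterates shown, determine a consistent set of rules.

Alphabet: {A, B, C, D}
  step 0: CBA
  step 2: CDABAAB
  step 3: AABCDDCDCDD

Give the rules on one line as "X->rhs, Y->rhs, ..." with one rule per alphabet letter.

  step 2 ⇒ step 3: CDABAAB ⇒ A·AB·CD·D·CD·CD·D
    A ↦ CD
    B ↦ D
    C ↦ A
    D ↦ AB

A->CD, B->D, C->A, D->AB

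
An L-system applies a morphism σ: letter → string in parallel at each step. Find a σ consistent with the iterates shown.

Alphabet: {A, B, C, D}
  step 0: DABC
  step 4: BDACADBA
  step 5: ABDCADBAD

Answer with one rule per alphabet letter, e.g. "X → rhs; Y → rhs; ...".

  step 4 ⇒ step 5: BDACADBA ⇒ A·B·D·CA·D·B·A·D
    A ↦ D
    B ↦ A
    C ↦ CA
    D ↦ B

A->D, B->A, C->CA, D->B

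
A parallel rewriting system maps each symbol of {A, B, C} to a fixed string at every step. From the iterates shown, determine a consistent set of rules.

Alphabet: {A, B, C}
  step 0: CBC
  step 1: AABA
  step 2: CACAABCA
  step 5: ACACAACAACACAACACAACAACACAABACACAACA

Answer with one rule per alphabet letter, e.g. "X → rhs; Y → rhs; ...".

  step 1 ⇒ step 2: AABA ⇒ CA·CA·AB·CA
    A ↦ CA
    B ↦ AB
  step 0 ⇒ step 1: CBC ⇒ A·AB·A
    C ↦ A

A->CA, B->AB, C->A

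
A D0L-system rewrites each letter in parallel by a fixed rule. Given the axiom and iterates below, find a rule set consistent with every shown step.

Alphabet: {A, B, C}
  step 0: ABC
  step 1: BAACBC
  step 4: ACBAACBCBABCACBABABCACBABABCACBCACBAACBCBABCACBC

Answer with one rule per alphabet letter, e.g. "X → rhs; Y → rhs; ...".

  step 0 ⇒ step 1: ABC ⇒ BA·AC·BC
    A ↦ BA
    B ↦ AC
    C ↦ BC

A->BA, B->AC, C->BC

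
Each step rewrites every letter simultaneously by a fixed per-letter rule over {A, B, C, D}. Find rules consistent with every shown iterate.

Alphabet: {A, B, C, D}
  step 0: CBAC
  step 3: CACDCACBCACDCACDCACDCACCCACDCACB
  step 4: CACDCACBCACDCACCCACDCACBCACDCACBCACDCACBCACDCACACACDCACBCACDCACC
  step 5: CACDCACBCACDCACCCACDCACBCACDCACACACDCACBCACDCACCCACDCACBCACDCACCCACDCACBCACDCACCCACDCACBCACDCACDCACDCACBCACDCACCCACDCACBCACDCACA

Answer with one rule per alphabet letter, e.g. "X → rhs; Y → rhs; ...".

  step 4 ⇒ step 5: CACDCACBCACDCACCCACDCACBCACDCACBCACDCACBCACDCACACACDCACBCACDCACC ⇒ CA·CD·CA·CB·CA·CD·CA·CC·CA·CD·CA·CB·CA·CD·CA·CA·CA·CD·CA·CB·CA·CD·CA·CC·CA·CD·CA·CB·CA·CD·CA·CC·CA·CD·CA·CB·CA·CD·CA·CC·CA·CD·CA·CB·CA·CD·CA·CD·CA·CD·CA·CB·CA·CD·CA·CC·CA·CD·CA·CB·CA·CD·CA·CA
    A ↦ CD
    B ↦ CC
    C ↦ CA
    D ↦ CB

A->CD, B->CC, C->CA, D->CB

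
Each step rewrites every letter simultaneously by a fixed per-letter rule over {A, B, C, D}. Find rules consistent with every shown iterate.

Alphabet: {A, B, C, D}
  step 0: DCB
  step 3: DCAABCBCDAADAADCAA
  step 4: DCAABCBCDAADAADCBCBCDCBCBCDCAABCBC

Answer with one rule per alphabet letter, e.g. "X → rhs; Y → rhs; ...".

A->BC, B->D, C->AA, D->DC

  step 3 ⇒ step 4: DCAABCBCDAADAADCAA ⇒ DC·AA·BC·BC·D·AA·D·AA·DC·BC·BC·DC·BC·BC·DC·AA·BC·BC
    A ↦ BC
    B ↦ D
    C ↦ AA
    D ↦ DC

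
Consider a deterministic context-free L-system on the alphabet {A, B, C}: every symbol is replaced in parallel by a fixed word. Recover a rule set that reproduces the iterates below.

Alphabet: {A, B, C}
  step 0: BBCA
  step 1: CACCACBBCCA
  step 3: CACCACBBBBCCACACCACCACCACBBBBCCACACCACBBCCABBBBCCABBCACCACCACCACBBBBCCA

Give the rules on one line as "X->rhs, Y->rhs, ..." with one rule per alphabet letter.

A->CCA, B->CAC, C->BB

  step 0 ⇒ step 1: BBCA ⇒ CAC·CAC·BB·CCA
    A ↦ CCA
    B ↦ CAC
    C ↦ BB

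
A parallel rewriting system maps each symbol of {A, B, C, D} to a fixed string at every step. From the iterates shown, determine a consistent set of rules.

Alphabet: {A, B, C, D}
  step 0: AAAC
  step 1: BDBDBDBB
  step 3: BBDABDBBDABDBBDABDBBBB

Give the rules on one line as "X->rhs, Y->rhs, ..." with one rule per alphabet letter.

  step 0 ⇒ step 1: AAAC ⇒ BD·BD·BD·BB
    A ↦ BD
    C ↦ BB
    B ↦ C  (constrained at step 1)
    D ↦ DA  (constrained at step 1)

A->BD, B->C, C->BB, D->DA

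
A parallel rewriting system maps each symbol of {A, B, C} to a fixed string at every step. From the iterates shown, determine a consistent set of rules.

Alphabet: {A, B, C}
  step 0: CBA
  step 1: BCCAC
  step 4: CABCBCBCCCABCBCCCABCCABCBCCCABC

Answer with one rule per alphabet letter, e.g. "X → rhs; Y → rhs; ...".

  step 0 ⇒ step 1: CBA ⇒ BC·CA·C
    A ↦ C
    B ↦ CA
    C ↦ BC

A->C, B->CA, C->BC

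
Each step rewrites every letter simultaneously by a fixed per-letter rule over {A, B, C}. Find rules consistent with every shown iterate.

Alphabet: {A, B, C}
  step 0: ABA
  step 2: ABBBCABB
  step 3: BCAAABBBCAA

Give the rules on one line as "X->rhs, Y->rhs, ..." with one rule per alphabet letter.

A->BC, B->A, C->BB

  step 2 ⇒ step 3: ABBBCABB ⇒ BC·A·A·A·BB·BC·A·A
    A ↦ BC
    B ↦ A
    C ↦ BB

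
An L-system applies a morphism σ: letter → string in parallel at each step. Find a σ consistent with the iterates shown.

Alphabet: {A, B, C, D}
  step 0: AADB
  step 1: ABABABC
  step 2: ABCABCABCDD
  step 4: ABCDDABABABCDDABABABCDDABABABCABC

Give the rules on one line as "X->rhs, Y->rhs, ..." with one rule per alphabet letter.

A->AB, B->C, C->DD, D->AB

  step 1 ⇒ step 2: ABABABC ⇒ AB·C·AB·C·AB·C·DD
    A ↦ AB
    B ↦ C
    C ↦ DD
  step 0 ⇒ step 1: AADB ⇒ AB·AB·AB·C
    D ↦ AB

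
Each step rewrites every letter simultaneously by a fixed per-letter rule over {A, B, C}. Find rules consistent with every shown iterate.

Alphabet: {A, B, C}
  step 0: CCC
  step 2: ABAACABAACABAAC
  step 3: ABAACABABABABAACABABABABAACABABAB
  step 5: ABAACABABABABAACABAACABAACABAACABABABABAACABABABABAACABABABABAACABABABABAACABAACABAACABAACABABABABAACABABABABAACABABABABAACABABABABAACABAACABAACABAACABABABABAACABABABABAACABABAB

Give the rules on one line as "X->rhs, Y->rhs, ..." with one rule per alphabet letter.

  step 2 ⇒ step 3: ABAACABAACABAAC ⇒ AB·AAC·AB·AB·AB·AB·AAC·AB·AB·AB·AB·AAC·AB·AB·AB
    A ↦ AB
    B ↦ AAC
    C ↦ AB

A->AB, B->AAC, C->AB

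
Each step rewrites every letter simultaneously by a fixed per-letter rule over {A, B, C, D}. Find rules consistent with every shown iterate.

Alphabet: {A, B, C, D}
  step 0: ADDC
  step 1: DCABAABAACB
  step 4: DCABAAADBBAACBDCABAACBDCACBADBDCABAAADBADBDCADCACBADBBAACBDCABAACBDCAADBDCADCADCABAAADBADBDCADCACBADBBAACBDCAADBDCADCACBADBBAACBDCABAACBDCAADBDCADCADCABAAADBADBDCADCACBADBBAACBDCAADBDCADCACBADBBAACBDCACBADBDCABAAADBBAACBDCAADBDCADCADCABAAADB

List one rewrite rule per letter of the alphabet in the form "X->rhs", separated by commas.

A->DCA, B->ADB, C->CB, D->BAA

  step 0 ⇒ step 1: ADDC ⇒ DCA·BAA·BAA·CB
    A ↦ DCA
    C ↦ CB
    D ↦ BAA
    B ↦ ADB  (constrained at step 1)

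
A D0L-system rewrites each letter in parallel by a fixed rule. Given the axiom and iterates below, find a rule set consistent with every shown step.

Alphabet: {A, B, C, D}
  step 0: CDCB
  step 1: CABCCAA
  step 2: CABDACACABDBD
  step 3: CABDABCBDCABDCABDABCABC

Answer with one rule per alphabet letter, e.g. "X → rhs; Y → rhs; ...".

  step 2 ⇒ step 3: CABDACACABDBD ⇒ CA·BD·A·BC·BD·CA·BD·CA·BD·A·BC·A·BC
    A ↦ BD
    B ↦ A
    C ↦ CA
    D ↦ BC

A->BD, B->A, C->CA, D->BC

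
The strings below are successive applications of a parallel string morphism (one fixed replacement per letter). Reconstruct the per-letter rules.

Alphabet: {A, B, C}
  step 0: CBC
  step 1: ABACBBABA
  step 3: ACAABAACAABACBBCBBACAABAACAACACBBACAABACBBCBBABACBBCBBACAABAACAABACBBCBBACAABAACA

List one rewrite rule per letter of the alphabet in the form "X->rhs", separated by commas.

  step 0 ⇒ step 1: CBC ⇒ ABA·CBB·ABA
    B ↦ CBB
    C ↦ ABA
    A ↦ ACA  (constrained at step 1)

A->ACA, B->CBB, C->ABA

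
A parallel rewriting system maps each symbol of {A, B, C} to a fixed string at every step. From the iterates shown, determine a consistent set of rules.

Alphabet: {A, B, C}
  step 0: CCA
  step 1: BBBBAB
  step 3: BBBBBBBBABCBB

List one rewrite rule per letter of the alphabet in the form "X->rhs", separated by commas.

A->AB, B->C, C->BB

  step 0 ⇒ step 1: CCA ⇒ BB·BB·AB
    A ↦ AB
    C ↦ BB
    B ↦ C  (constrained at step 1)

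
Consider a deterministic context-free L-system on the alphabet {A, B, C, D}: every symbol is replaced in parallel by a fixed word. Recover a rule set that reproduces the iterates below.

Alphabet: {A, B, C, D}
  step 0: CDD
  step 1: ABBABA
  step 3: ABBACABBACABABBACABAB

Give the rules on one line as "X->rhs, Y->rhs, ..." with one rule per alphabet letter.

A->C, B->DAC, C->AB, D->BA

  step 0 ⇒ step 1: CDD ⇒ AB·BA·BA
    C ↦ AB
    D ↦ BA
    A ↦ C  (constrained at step 1)
    B ↦ DAC  (constrained at step 1)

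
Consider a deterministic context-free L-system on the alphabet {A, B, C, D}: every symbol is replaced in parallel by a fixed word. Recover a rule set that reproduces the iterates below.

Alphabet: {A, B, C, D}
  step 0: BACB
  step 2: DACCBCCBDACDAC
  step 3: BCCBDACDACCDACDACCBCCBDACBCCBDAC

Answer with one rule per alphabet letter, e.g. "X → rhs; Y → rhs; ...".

A->B, B->C, C->DAC, D->BCC

  step 2 ⇒ step 3: DACCBCCBDACDAC ⇒ BCC·B·DAC·DAC·C·DAC·DAC·C·BCC·B·DAC·BCC·B·DAC
    A ↦ B
    B ↦ C
    C ↦ DAC
    D ↦ BCC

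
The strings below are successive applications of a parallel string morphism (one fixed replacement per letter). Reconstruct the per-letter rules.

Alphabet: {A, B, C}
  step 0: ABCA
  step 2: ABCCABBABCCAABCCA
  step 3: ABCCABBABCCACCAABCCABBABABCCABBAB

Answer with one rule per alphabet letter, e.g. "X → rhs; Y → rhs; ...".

A->AB, B->CCA, C->B

  step 2 ⇒ step 3: ABCCABBABCCAABCCA ⇒ AB·CCA·B·B·AB·CCA·CCA·AB·CCA·B·B·AB·AB·CCA·B·B·AB
    A ↦ AB
    B ↦ CCA
    C ↦ B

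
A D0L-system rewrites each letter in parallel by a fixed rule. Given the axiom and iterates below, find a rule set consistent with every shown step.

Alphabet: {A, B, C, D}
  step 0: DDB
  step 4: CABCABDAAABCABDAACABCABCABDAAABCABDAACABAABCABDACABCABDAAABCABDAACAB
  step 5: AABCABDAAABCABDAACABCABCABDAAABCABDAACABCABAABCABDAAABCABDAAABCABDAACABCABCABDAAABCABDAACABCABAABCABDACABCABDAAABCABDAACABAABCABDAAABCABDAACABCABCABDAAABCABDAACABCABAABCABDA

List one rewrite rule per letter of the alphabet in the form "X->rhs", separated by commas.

  step 4 ⇒ step 5: CABCABDAAABCABDAACABCABCABDAAABCABDAACABAABCABDACABCABDAAABCABDAACAB ⇒ AAB·CAB·DA·AAB·CAB·DA·A·CAB·CAB·CAB·DA·AAB·CAB·DA·A·CAB·CAB·AAB·CAB·DA·AAB·CAB·DA·AAB·CAB·DA·A·CAB·CAB·CAB·DA·AAB·CAB·DA·A·CAB·CAB·AAB·CAB·DA·CAB·CAB·DA·AAB·CAB·DA·A·CAB·AAB·CAB·DA·AAB·CAB·DA·A·CAB·CAB·CAB·DA·AAB·CAB·DA·A·CAB·CAB·AAB·CAB·DA
    A ↦ CAB
    B ↦ DA
    C ↦ AAB
    D ↦ A

A->CAB, B->DA, C->AAB, D->A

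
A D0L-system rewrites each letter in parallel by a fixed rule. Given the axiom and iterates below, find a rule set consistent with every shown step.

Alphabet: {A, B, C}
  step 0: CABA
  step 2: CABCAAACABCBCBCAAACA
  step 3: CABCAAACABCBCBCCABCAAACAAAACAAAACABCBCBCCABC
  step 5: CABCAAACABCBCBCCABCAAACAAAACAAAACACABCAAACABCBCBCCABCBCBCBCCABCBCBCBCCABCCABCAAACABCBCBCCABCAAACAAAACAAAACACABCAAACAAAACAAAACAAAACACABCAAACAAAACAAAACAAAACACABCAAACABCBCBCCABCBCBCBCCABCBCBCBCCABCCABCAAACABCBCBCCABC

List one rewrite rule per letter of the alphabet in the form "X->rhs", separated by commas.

  step 2 ⇒ step 3: CABCAAACABCBCBCAAACA ⇒ CA·BC·AAA·CA·BC·BC·BC·CA·BC·AAA·CA·AAA·CA·AAA·CA·BC·BC·BC·CA·BC
    A ↦ BC
    B ↦ AAA
    C ↦ CA

A->BC, B->AAA, C->CA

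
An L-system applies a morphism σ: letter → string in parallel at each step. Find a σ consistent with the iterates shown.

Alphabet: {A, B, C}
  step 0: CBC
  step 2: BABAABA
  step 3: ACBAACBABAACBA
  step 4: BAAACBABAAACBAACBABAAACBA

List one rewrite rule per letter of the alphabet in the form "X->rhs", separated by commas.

  step 3 ⇒ step 4: ACBAACBABAACBA ⇒ BA·A·AC·BA·BA·A·AC·BA·AC·BA·BA·A·AC·BA
    A ↦ BA
    B ↦ AC
    C ↦ A

A->BA, B->AC, C->A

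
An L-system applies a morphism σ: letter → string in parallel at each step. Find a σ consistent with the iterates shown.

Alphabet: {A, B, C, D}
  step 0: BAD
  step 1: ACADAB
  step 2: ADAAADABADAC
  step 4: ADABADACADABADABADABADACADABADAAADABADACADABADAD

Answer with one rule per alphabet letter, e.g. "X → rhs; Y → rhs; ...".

  step 1 ⇒ step 2: ACADAB ⇒ AD·AA·AD·AB·AD·AC
    A ↦ AD
    B ↦ AC
    C ↦ AA
    D ↦ AB

A->AD, B->AC, C->AA, D->AB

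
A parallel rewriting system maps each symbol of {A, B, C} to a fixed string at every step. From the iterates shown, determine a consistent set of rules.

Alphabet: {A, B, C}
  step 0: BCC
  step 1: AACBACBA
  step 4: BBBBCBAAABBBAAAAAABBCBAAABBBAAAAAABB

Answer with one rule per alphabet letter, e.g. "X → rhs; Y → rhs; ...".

A->B, B->AA, C->CBA

  step 0 ⇒ step 1: BCC ⇒ AA·CBA·CBA
    B ↦ AA
    C ↦ CBA
    A ↦ B  (constrained at step 1)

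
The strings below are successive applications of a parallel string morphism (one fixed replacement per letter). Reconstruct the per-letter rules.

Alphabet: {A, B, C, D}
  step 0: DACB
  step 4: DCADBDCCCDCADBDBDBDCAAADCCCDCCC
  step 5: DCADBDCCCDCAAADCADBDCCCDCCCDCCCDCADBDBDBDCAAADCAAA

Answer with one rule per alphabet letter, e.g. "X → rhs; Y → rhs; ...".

A->DB, B->CC, C->A, D->DC

  step 4 ⇒ step 5: DCADBDCCCDCADBDBDBDCAAADCCCDCCC ⇒ DC·A·DB·DC·CC·DC·A·A·A·DC·A·DB·DC·CC·DC·CC·DC·CC·DC·A·DB·DB·DB·DC·A·A·A·DC·A·A·A
    A ↦ DB
    B ↦ CC
    C ↦ A
    D ↦ DC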